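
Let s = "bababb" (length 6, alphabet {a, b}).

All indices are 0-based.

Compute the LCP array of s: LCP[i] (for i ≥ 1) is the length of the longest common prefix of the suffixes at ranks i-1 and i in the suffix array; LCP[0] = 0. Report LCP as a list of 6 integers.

rank→(start, suffix):
  0 → (1, 'ababb')
  1 → (3, 'abb')
  2 → (5, 'b')
  3 → (0, 'bababb')
  4 → (2, 'babb')
  5 → (4, 'bb')

SA = [1, 3, 5, 0, 2, 4]
rank  pair      lcp
   1  s[1:],s[3:]  2  'ab'
   2  s[3:],s[5:]  0  ''
   3  s[5:],s[0:]  1  'b'
   4  s[0:],s[2:]  3  'bab'
   5  s[2:],s[4:]  1  'b'

[0, 2, 0, 1, 3, 1]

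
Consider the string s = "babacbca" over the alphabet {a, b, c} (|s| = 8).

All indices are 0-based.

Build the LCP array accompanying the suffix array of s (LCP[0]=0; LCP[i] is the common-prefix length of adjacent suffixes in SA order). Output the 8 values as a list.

[0, 1, 1, 0, 2, 1, 0, 1]

sorted suffixes:
  #0 SA[0]=7  'a'
  #1 SA[1]=1  'abacbca'
  #2 SA[2]=3  'acbca'
  #3 SA[3]=0  'babacbca'
  #4 SA[4]=2  'bacbca'
  #5 SA[5]=5  'bca'
  #6 SA[6]=6  'ca'
  #7 SA[7]=4  'cbca'

SA = [7, 1, 3, 0, 2, 5, 6, 4]
[i] adj suffixes → lcp
  [1] 7/1 → 1 ('a')
  [2] 1/3 → 1 ('a')
  [3] 3/0 → 0 ('')
  [4] 0/2 → 2 ('ba')
  [5] 2/5 → 1 ('b')
  [6] 5/6 → 0 ('')
  [7] 6/4 → 1 ('c')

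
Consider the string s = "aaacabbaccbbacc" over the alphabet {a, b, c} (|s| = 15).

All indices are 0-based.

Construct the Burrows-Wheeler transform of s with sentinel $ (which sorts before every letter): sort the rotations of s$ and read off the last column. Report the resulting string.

rank  rotation          last
    0  $aaacabbaccbbacc  c
    1  aaacabbaccbbacc$  $
    2  aacabbaccbbacc$a  a
    3  abbaccbbacc$aaac  c
    4  acabbaccbbacc$aa  a
    5  acc$aaacabbaccbb  b
    6  accbbacc$aaacabb  b
    7  bacc$aaacabbaccb  b
    8  baccbbacc$aaacab  b
    9  bbacc$aaacabbacc  c
   10  bbaccbbacc$aaaca  a
   11  c$aaacabbaccbbac  c
   12  cabbaccbbacc$aaa  a
   13  cbbacc$aaacabbac  c
   14  cc$aaacabbaccbba  a
   15  ccbbacc$aaacabba  a

c$acabbbbcacacaa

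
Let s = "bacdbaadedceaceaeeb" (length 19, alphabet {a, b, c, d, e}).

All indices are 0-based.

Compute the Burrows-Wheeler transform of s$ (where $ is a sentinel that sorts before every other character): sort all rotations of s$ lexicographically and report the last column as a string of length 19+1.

bbbeaeed$adaceacceda

rank  rotation              last
    0  $bacdbaadedceaceaeeb  b
    1  aadedceaceaeeb$bacdb  b
    2  acdbaadedceaceaeeb$b  b
    3  aceaeeb$bacdbaadedce  e
    4  adedceaceaeeb$bacdba  a
    5  aeeb$bacdbaadedceace  e
    6  b$bacdbaadedceaceaee  e
    7  baadedceaceaeeb$bacd  d
    8  bacdbaadedceaceaeeb$  $
    9  cdbaadedceaceaeeb$ba  a
   10  ceaceaeeb$bacdbaaded  d
   11  ceaeeb$bacdbaadedcea  a
   12  dbaadedceaceaeeb$bac  c
   13  dceaceaeeb$bacdbaade  e
   14  dedceaceaeeb$bacdbaa  a
   15  eaceaeeb$bacdbaadedc  c
   16  eaeeb$bacdbaadedceac  c
   17  eb$bacdbaadedceaceae  e
   18  edceaceaeeb$bacdbaad  d
   19  eeb$bacdbaadedceacea  a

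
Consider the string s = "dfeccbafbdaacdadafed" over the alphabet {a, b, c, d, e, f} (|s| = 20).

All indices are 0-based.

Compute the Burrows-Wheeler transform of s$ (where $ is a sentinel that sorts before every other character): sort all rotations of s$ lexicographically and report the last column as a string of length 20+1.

ddadbdcfceaebca$ffada

rank  rotation               last
    0  $dfeccbafbdaacdadafed  d
    1  aacdadafed$dfeccbafbd  d
    2  acdadafed$dfeccbafbda  a
    3  adafed$dfeccbafbdaacd  d
    4  afbdaacdadafed$dfeccb  b
    5  afed$dfeccbafbdaacdad  d
    6  bafbdaacdadafed$dfecc  c
    7  bdaacdadafed$dfeccbaf  f
    8  cbafbdaacdadafed$dfec  c
    9  ccbafbdaacdadafed$dfe  e
   10  cdadafed$dfeccbafbdaa  a
   11  d$dfeccbafbdaacdadafe  e
   12  daacdadafed$dfeccbafb  b
   13  dadafed$dfeccbafbdaac  c
   14  dafed$dfeccbafbdaacda  a
   15  dfeccbafbdaacdadafed$  $
   16  eccbafbdaacdadafed$df  f
   17  ed$dfeccbafbdaacdadaf  f
   18  fbdaacdadafed$dfeccba  a
   19  feccbafbdaacdadafed$d  d
   20  fed$dfeccbafbdaacdada  a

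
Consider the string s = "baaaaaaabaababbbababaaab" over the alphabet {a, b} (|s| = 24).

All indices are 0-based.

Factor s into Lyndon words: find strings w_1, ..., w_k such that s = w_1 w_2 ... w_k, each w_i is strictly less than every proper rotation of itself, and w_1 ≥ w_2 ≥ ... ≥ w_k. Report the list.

emit factor 1: 'b' (i=0, period=1)
emit factor 2: 'aaaaaaabaababbbababaaab' (i=1, period=23)

["b", "aaaaaaabaababbbababaaab"]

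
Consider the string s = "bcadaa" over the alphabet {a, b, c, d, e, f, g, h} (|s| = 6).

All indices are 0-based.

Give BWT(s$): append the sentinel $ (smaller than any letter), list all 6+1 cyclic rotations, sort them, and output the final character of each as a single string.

rank  rotation last
    0  $bcadaa  a
    1  a$bcada  a
    2  aa$bcad  d
    3  adaa$bc  c
    4  bcadaa$  $
    5  cadaa$b  b
    6  daa$bca  a

aadc$ba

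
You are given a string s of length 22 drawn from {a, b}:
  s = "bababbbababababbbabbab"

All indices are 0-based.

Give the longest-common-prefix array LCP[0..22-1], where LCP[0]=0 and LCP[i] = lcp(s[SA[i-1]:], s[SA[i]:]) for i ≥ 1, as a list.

sorted suffixes:
  #0 SA[0]=20  'ab'
  #1 SA[1]=7  'ababababbbabbab'
  #2 SA[2]=9  'abababbbabbab'
  #3 SA[3]=1  'ababbbababababbbabbab'
  #4 SA[4]=11  'ababbbabbab'
  #5 SA[5]=17  'abbab'
  #6 SA[6]=3  'abbbababababbbabbab'
  #7 SA[7]=13  'abbbabbab'
  #8 SA[8]=21  'b'
  #9 SA[9]=19  'bab'
  #10 SA[10]=6  'bababababbbabbab'
  #11 SA[11]=8  'babababbbabbab'
  #12 SA[12]=0  'bababbbababababbbabbab'
  #13 SA[13]=10  'bababbbabbab'
  #14 SA[14]=16  'babbab'
  #15 SA[15]=2  'babbbababababbbabbab'
  #16 SA[16]=12  'babbbabbab'
  #17 SA[17]=18  'bbab'
  #18 SA[18]=5  'bbababababbbabbab'
  #19 SA[19]=15  'bbabbab'
  #20 SA[20]=4  'bbbababababbbabbab'
  #21 SA[21]=14  'bbbabbab'

SA = [20, 7, 9, 1, 11, 17, 3, 13, 21, 19, 6, 8, 0, 10, 16, 2, 12, 18, 5, 15, 4, 14]
rank  pair      lcp
   1  s[20:],s[7:]  2  'ab'
   2  s[7:],s[9:]  6  'ababab'
   3  s[9:],s[1:]  4  'abab'
   4  s[1:],s[11:]  8  'ababbbab'
   5  s[11:],s[17:]  2  'ab'
   6  s[17:],s[3:]  3  'abb'
   7  s[3:],s[13:]  6  'abbbab'
   8  s[13:],s[21:]  0  ''
   9  s[21:],s[19:]  1  'b'
  10  s[19:],s[6:]  3  'bab'
  11  s[6:],s[8:]  7  'bababab'
  12  s[8:],s[0:]  5  'babab'
  13  s[0:],s[10:]  9  'bababbbab'
  14  s[10:],s[16:]  3  'bab'
  15  s[16:],s[2:]  4  'babb'
  16  s[2:],s[12:]  7  'babbbab'
  17  s[12:],s[18:]  1  'b'
  18  s[18:],s[5:]  4  'bbab'
  19  s[5:],s[15:]  4  'bbab'
  20  s[15:],s[4:]  2  'bb'
  21  s[4:],s[14:]  5  'bbbab'

[0, 2, 6, 4, 8, 2, 3, 6, 0, 1, 3, 7, 5, 9, 3, 4, 7, 1, 4, 4, 2, 5]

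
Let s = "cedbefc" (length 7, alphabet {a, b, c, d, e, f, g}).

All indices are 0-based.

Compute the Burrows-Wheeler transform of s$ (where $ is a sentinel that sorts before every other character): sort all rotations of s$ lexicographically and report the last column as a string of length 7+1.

cdf$ecbe

rank  rotation  last
    0  $cedbefc  c
    1  befc$ced  d
    2  c$cedbef  f
    3  cedbefc$  $
    4  dbefc$ce  e
    5  edbefc$c  c
    6  efc$cedb  b
    7  fc$cedbe  e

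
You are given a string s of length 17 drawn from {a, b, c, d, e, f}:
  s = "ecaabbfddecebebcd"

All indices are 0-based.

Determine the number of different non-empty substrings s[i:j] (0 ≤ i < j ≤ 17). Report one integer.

rank→(start, suffix):
  0 → (2, 'aabbfddecebebcd')
  1 → (3, 'abbfddecebebcd')
  2 → (4, 'bbfddecebebcd')
  3 → (14, 'bcd')
  4 → (12, 'bebcd')
  5 → (5, 'bfddecebebcd')
  6 → (1, 'caabbfddecebebcd')
  7 → (15, 'cd')
  8 → (10, 'cebebcd')
  9 → (16, 'd')
  10 → (7, 'ddecebebcd')
  11 → (8, 'decebebcd')
  12 → (13, 'ebcd')
  13 → (11, 'ebebcd')
  14 → (0, 'ecaabbfddecebebcd')
  15 → (9, 'ecebebcd')
  16 → (6, 'fddecebebcd')

SA = [2, 3, 4, 14, 12, 5, 1, 15, 10, 16, 7, 8, 13, 11, 0, 9, 6]
i: (SA[i-1],SA[i]) lcp shared
  1: (2,3) 1 'a'
  2: (3,4) 0 ''
  3: (4,14) 1 'b'
  4: (14,12) 1 'b'
  5: (12,5) 1 'b'
  6: (5,1) 0 ''
  7: (1,15) 1 'c'
  8: (15,10) 1 'c'
  9: (10,16) 0 ''
  10: (16,7) 1 'd'
  11: (7,8) 1 'd'
  12: (8,13) 0 ''
  13: (13,11) 2 'eb'
  14: (11,0) 1 'e'
  15: (0,9) 2 'ec'
  16: (9,6) 0 ''

n(n+1)/2 = 17·18/2 = 153
Σ LCP = 0 + 1 + 0 + 1 + 1 + 1 + 0 + 1 + 1 + 0 + 1 + 1 + 0 + 2 + 1 + 2 + 0 = 13
distinct = 153 − 13 = 140

140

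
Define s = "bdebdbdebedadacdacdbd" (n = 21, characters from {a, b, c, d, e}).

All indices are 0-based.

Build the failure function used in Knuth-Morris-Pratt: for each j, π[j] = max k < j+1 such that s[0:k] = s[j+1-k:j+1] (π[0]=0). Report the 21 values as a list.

[0, 0, 0, 1, 2, 1, 2, 3, 4, 0, 0, 0, 0, 0, 0, 0, 0, 0, 0, 1, 2]

π[0] = 0
j=1 s[j]='d': π[1]=0 (border '')
j=2 s[j]='e': π[2]=0 (border '')
j=3 s[j]='b': π[3]=1 (border 'b')
j=4 s[j]='d': π[4]=2 (border 'bd')
j=5 s[j]='b': k: 2→0; π[5]=1 (border 'b')
j=6 s[j]='d': π[6]=2 (border 'bd')
j=7 s[j]='e': π[7]=3 (border 'bde')
j=8 s[j]='b': π[8]=4 (border 'bdeb')
j=9 s[j]='e': k: 4→1→0; π[9]=0 (border '')
j=10 s[j]='d': π[10]=0 (border '')
j=11 s[j]='a': π[11]=0 (border '')
j=12 s[j]='d': π[12]=0 (border '')
j=13 s[j]='a': π[13]=0 (border '')
j=14 s[j]='c': π[14]=0 (border '')
j=15 s[j]='d': π[15]=0 (border '')
j=16 s[j]='a': π[16]=0 (border '')
j=17 s[j]='c': π[17]=0 (border '')
j=18 s[j]='d': π[18]=0 (border '')
j=19 s[j]='b': π[19]=1 (border 'b')
j=20 s[j]='d': π[20]=2 (border 'bd')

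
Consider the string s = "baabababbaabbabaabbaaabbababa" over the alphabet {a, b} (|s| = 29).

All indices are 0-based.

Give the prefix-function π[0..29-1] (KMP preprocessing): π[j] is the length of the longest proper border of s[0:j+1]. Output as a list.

π[0] = 0
j=1 s[j]='a': π[1]=0 (border '')
j=2 s[j]='a': π[2]=0 (border '')
j=3 s[j]='b': π[3]=1 (border 'b')
j=4 s[j]='a': π[4]=2 (border 'ba')
j=5 s[j]='b': k: 2→0; π[5]=1 (border 'b')
j=6 s[j]='a': π[6]=2 (border 'ba')
j=7 s[j]='b': k: 2→0; π[7]=1 (border 'b')
j=8 s[j]='b': k: 1→0; π[8]=1 (border 'b')
j=9 s[j]='a': π[9]=2 (border 'ba')
j=10 s[j]='a': π[10]=3 (border 'baa')
j=11 s[j]='b': π[11]=4 (border 'baab')
j=12 s[j]='b': k: 4→1→0; π[12]=1 (border 'b')
j=13 s[j]='a': π[13]=2 (border 'ba')
j=14 s[j]='b': k: 2→0; π[14]=1 (border 'b')
j=15 s[j]='a': π[15]=2 (border 'ba')
j=16 s[j]='a': π[16]=3 (border 'baa')
j=17 s[j]='b': π[17]=4 (border 'baab')
j=18 s[j]='b': k: 4→1→0; π[18]=1 (border 'b')
j=19 s[j]='a': π[19]=2 (border 'ba')
j=20 s[j]='a': π[20]=3 (border 'baa')
j=21 s[j]='a': k: 3→0; π[21]=0 (border '')
j=22 s[j]='b': π[22]=1 (border 'b')
j=23 s[j]='b': k: 1→0; π[23]=1 (border 'b')
j=24 s[j]='a': π[24]=2 (border 'ba')
j=25 s[j]='b': k: 2→0; π[25]=1 (border 'b')
j=26 s[j]='a': π[26]=2 (border 'ba')
j=27 s[j]='b': k: 2→0; π[27]=1 (border 'b')
j=28 s[j]='a': π[28]=2 (border 'ba')

[0, 0, 0, 1, 2, 1, 2, 1, 1, 2, 3, 4, 1, 2, 1, 2, 3, 4, 1, 2, 3, 0, 1, 1, 2, 1, 2, 1, 2]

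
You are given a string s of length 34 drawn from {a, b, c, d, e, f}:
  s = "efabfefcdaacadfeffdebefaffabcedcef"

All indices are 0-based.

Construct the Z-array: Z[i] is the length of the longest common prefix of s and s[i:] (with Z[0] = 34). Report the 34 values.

[34, 0, 0, 0, 0, 2, 0, 0, 0, 0, 0, 0, 0, 0, 0, 2, 0, 0, 0, 1, 0, 3, 0, 0, 0, 0, 0, 0, 0, 1, 0, 0, 2, 0]

Z[0]=34
i=1: i≥r, start 0; Z[1]=0
i=2: i≥r, start 0; Z[2]=0
i=3: i≥r, start 0; Z[3]=0
i=4: i≥r, start 0; Z[4]=0
i=5: i≥r, start 0; Z[5]=2 grow→box=[5,7)
i=6: min(r-i=1, Z[1]=0)=0; Z[6]=0
i=7: i≥r, start 0; Z[7]=0
i=8: i≥r, start 0; Z[8]=0
i=9: i≥r, start 0; Z[9]=0
i=10: i≥r, start 0; Z[10]=0
i=11: i≥r, start 0; Z[11]=0
i=12: i≥r, start 0; Z[12]=0
i=13: i≥r, start 0; Z[13]=0
i=14: i≥r, start 0; Z[14]=0
i=15: i≥r, start 0; Z[15]=2 grow→box=[15,17)
i=16: min(r-i=1, Z[1]=0)=0; Z[16]=0
i=17: i≥r, start 0; Z[17]=0
i=18: i≥r, start 0; Z[18]=0
i=19: i≥r, start 0; Z[19]=1 grow→box=[19,20)
i=20: i≥r, start 0; Z[20]=0
i=21: i≥r, start 0; Z[21]=3 grow→box=[21,24)
i=22: min(r-i=2, Z[1]=0)=0; Z[22]=0
i=23: min(r-i=1, Z[2]=0)=0; Z[23]=0
i=24: i≥r, start 0; Z[24]=0
i=25: i≥r, start 0; Z[25]=0
i=26: i≥r, start 0; Z[26]=0
i=27: i≥r, start 0; Z[27]=0
i=28: i≥r, start 0; Z[28]=0
i=29: i≥r, start 0; Z[29]=1 grow→box=[29,30)
i=30: i≥r, start 0; Z[30]=0
i=31: i≥r, start 0; Z[31]=0
i=32: i≥r, start 0; Z[32]=2 grow→box=[32,34)
i=33: min(r-i=1, Z[1]=0)=0; Z[33]=0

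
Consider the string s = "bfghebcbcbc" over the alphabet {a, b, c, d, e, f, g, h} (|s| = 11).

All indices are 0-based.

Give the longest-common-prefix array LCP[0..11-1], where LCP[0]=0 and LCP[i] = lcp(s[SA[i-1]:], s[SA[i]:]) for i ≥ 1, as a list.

[0, 2, 4, 1, 0, 1, 3, 0, 0, 0, 0]

rank→(start, suffix):
  0 → (9, 'bc')
  1 → (7, 'bcbc')
  2 → (5, 'bcbcbc')
  3 → (0, 'bfghebcbcbc')
  4 → (10, 'c')
  5 → (8, 'cbc')
  6 → (6, 'cbcbc')
  7 → (4, 'ebcbcbc')
  8 → (1, 'fghebcbcbc')
  9 → (2, 'ghebcbcbc')
  10 → (3, 'hebcbcbc')

SA = [9, 7, 5, 0, 10, 8, 6, 4, 1, 2, 3]
rank  pair      lcp
   1  s[9:],s[7:]  2  'bc'
   2  s[7:],s[5:]  4  'bcbc'
   3  s[5:],s[0:]  1  'b'
   4  s[0:],s[10:]  0  ''
   5  s[10:],s[8:]  1  'c'
   6  s[8:],s[6:]  3  'cbc'
   7  s[6:],s[4:]  0  ''
   8  s[4:],s[1:]  0  ''
   9  s[1:],s[2:]  0  ''
  10  s[2:],s[3:]  0  ''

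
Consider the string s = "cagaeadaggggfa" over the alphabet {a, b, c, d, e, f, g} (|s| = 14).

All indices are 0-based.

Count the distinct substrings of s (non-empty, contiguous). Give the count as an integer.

93

sorted suffixes:
  #0 SA[0]=13  'a'
  #1 SA[1]=5  'adaggggfa'
  #2 SA[2]=3  'aeadaggggfa'
  #3 SA[3]=1  'agaeadaggggfa'
  #4 SA[4]=7  'aggggfa'
  #5 SA[5]=0  'cagaeadaggggfa'
  #6 SA[6]=6  'daggggfa'
  #7 SA[7]=4  'eadaggggfa'
  #8 SA[8]=12  'fa'
  #9 SA[9]=2  'gaeadaggggfa'
  #10 SA[10]=11  'gfa'
  #11 SA[11]=10  'ggfa'
  #12 SA[12]=9  'gggfa'
  #13 SA[13]=8  'ggggfa'

SA = [13, 5, 3, 1, 7, 0, 6, 4, 12, 2, 11, 10, 9, 8]
[i] adj suffixes → lcp
  [1] 13/5 → 1 ('a')
  [2] 5/3 → 1 ('a')
  [3] 3/1 → 1 ('a')
  [4] 1/7 → 2 ('ag')
  [5] 7/0 → 0 ('')
  [6] 0/6 → 0 ('')
  [7] 6/4 → 0 ('')
  [8] 4/12 → 0 ('')
  [9] 12/2 → 0 ('')
  [10] 2/11 → 1 ('g')
  [11] 11/10 → 1 ('g')
  [12] 10/9 → 2 ('gg')
  [13] 9/8 → 3 ('ggg')

n(n+1)/2 = 14·15/2 = 105
Σ LCP = 0 + 1 + 1 + 1 + 2 + 0 + 0 + 0 + 0 + 0 + 1 + 1 + 2 + 3 = 12
distinct = 105 − 12 = 93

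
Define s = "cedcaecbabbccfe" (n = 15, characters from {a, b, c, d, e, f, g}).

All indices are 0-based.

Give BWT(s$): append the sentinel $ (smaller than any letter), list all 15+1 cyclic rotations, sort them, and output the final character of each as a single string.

rank  rotation          last
    0  $cedcaecbabbccfe  e
    1  abbccfe$cedcaecb  b
    2  aecbabbccfe$cedc  c
    3  babbccfe$cedcaec  c
    4  bbccfe$cedcaecba  a
    5  bccfe$cedcaecbab  b
    6  caecbabbccfe$ced  d
    7  cbabbccfe$cedcae  e
    8  ccfe$cedcaecbabb  b
    9  cedcaecbabbccfe$  $
   10  cfe$cedcaecbabbc  c
   11  dcaecbabbccfe$ce  e
   12  e$cedcaecbabbccf  f
   13  ecbabbccfe$cedca  a
   14  edcaecbabbccfe$c  c
   15  fe$cedcaecbabbcc  c

ebccabdeb$cefacc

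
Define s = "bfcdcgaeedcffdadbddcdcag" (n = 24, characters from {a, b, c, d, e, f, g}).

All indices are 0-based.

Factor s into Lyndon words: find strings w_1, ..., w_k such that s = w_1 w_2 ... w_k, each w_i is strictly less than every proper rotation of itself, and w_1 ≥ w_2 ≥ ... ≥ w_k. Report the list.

emit factor 1: 'bfcdcg' (i=0, period=6)
emit factor 2: 'aeedcffd' (i=6, period=8)
emit factor 3: 'adbddcdcag' (i=14, period=10)

["bfcdcg", "aeedcffd", "adbddcdcag"]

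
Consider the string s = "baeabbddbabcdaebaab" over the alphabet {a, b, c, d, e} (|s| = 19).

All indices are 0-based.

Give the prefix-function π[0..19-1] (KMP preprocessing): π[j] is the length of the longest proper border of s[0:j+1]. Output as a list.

[0, 0, 0, 0, 1, 1, 0, 0, 1, 2, 1, 0, 0, 0, 0, 1, 2, 0, 1]

π[0] = 0
j=1 s[j]='a': π[1]=0 (border '')
j=2 s[j]='e': π[2]=0 (border '')
j=3 s[j]='a': π[3]=0 (border '')
j=4 s[j]='b': π[4]=1 (border 'b')
j=5 s[j]='b': k: 1→0; π[5]=1 (border 'b')
j=6 s[j]='d': k: 1→0; π[6]=0 (border '')
j=7 s[j]='d': π[7]=0 (border '')
j=8 s[j]='b': π[8]=1 (border 'b')
j=9 s[j]='a': π[9]=2 (border 'ba')
j=10 s[j]='b': k: 2→0; π[10]=1 (border 'b')
j=11 s[j]='c': k: 1→0; π[11]=0 (border '')
j=12 s[j]='d': π[12]=0 (border '')
j=13 s[j]='a': π[13]=0 (border '')
j=14 s[j]='e': π[14]=0 (border '')
j=15 s[j]='b': π[15]=1 (border 'b')
j=16 s[j]='a': π[16]=2 (border 'ba')
j=17 s[j]='a': k: 2→0; π[17]=0 (border '')
j=18 s[j]='b': π[18]=1 (border 'b')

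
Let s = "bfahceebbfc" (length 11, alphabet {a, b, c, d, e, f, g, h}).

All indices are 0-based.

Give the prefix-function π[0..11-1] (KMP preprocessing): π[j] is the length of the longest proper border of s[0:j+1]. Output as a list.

π[0] = 0
j=1 s[j]='f': π[1]=0 (border '')
j=2 s[j]='a': π[2]=0 (border '')
j=3 s[j]='h': π[3]=0 (border '')
j=4 s[j]='c': π[4]=0 (border '')
j=5 s[j]='e': π[5]=0 (border '')
j=6 s[j]='e': π[6]=0 (border '')
j=7 s[j]='b': π[7]=1 (border 'b')
j=8 s[j]='b': k: 1→0; π[8]=1 (border 'b')
j=9 s[j]='f': π[9]=2 (border 'bf')
j=10 s[j]='c': k: 2→0; π[10]=0 (border '')

[0, 0, 0, 0, 0, 0, 0, 1, 1, 2, 0]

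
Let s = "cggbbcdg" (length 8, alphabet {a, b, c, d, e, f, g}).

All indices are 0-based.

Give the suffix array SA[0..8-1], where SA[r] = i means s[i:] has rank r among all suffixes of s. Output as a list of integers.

[3, 4, 5, 0, 6, 7, 2, 1]

rank→(start, suffix):
  0 → (3, 'bbcdg')
  1 → (4, 'bcdg')
  2 → (5, 'cdg')
  3 → (0, 'cggbbcdg')
  4 → (6, 'dg')
  5 → (7, 'g')
  6 → (2, 'gbbcdg')
  7 → (1, 'ggbbcdg')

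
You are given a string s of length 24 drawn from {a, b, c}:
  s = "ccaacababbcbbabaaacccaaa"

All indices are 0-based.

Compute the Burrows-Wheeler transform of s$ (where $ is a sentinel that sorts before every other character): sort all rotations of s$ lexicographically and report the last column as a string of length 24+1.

aaacbcabcbaaabacabccabc$a

rank  rotation                   last
    0  $ccaacababbcbbabaaacccaaa  a
    1  a$ccaacababbcbbabaaacccaa  a
    2  aa$ccaacababbcbbabaaaccca  a
    3  aaa$ccaacababbcbbabaaaccc  c
    4  aaacccaaa$ccaacababbcbbab  b
    5  aacababbcbbabaaacccaaa$cc  c
    6  aacccaaa$ccaacababbcbbaba  a
    7  abaaacccaaa$ccaacababbcbb  b
    8  ababbcbbabaaacccaaa$ccaac  c
    9  abbcbbabaaacccaaa$ccaacab  b
   10  acababbcbbabaaacccaaa$cca  a
   11  acccaaa$ccaacababbcbbabaa  a
   12  baaacccaaa$ccaacababbcbba  a
   13  babaaacccaaa$ccaacababbcb  b
   14  babbcbbabaaacccaaa$ccaaca  a
   15  bbabaaacccaaa$ccaacababbc  c
   16  bbcbbabaaacccaaa$ccaacaba  a
   17  bcbbabaaacccaaa$ccaacabab  b
   18  caaa$ccaacababbcbbabaaacc  c
   19  caacababbcbbabaaacccaaa$c  c
   20  cababbcbbabaaacccaaa$ccaa  a
   21  cbbabaaacccaaa$ccaacababb  b
   22  ccaaa$ccaacababbcbbabaaac  c
   23  ccaacababbcbbabaaacccaaa$  $
   24  cccaaa$ccaacababbcbbabaaa  a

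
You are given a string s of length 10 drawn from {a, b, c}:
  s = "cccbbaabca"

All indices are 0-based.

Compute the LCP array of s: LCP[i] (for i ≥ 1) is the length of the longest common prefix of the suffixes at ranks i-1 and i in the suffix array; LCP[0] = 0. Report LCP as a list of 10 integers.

[0, 1, 1, 0, 1, 1, 0, 1, 1, 2]

rank→(start, suffix):
  0 → (9, 'a')
  1 → (5, 'aabca')
  2 → (6, 'abca')
  3 → (4, 'baabca')
  4 → (3, 'bbaabca')
  5 → (7, 'bca')
  6 → (8, 'ca')
  7 → (2, 'cbbaabca')
  8 → (1, 'ccbbaabca')
  9 → (0, 'cccbbaabca')

SA = [9, 5, 6, 4, 3, 7, 8, 2, 1, 0]
i: (SA[i-1],SA[i]) lcp shared
  1: (9,5) 1 'a'
  2: (5,6) 1 'a'
  3: (6,4) 0 ''
  4: (4,3) 1 'b'
  5: (3,7) 1 'b'
  6: (7,8) 0 ''
  7: (8,2) 1 'c'
  8: (2,1) 1 'c'
  9: (1,0) 2 'cc'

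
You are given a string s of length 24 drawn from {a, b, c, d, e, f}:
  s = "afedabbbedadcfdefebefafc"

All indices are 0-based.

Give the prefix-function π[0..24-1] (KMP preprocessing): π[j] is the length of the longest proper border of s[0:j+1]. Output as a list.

[0, 0, 0, 0, 1, 0, 0, 0, 0, 0, 1, 0, 0, 0, 0, 0, 0, 0, 0, 0, 0, 1, 2, 0]

π[0] = 0
j=1 s[j]='f': π[1]=0 (border '')
j=2 s[j]='e': π[2]=0 (border '')
j=3 s[j]='d': π[3]=0 (border '')
j=4 s[j]='a': π[4]=1 (border 'a')
j=5 s[j]='b': k: 1→0; π[5]=0 (border '')
j=6 s[j]='b': π[6]=0 (border '')
j=7 s[j]='b': π[7]=0 (border '')
j=8 s[j]='e': π[8]=0 (border '')
j=9 s[j]='d': π[9]=0 (border '')
j=10 s[j]='a': π[10]=1 (border 'a')
j=11 s[j]='d': k: 1→0; π[11]=0 (border '')
j=12 s[j]='c': π[12]=0 (border '')
j=13 s[j]='f': π[13]=0 (border '')
j=14 s[j]='d': π[14]=0 (border '')
j=15 s[j]='e': π[15]=0 (border '')
j=16 s[j]='f': π[16]=0 (border '')
j=17 s[j]='e': π[17]=0 (border '')
j=18 s[j]='b': π[18]=0 (border '')
j=19 s[j]='e': π[19]=0 (border '')
j=20 s[j]='f': π[20]=0 (border '')
j=21 s[j]='a': π[21]=1 (border 'a')
j=22 s[j]='f': π[22]=2 (border 'af')
j=23 s[j]='c': k: 2→0; π[23]=0 (border '')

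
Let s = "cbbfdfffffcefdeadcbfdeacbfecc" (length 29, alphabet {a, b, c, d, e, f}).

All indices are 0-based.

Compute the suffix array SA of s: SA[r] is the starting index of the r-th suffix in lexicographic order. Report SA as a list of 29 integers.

rank→(start, suffix):
  0 → (22, 'acbfecc')
  1 → (15, 'adcbfdeacbfecc')
  2 → (1, 'bbfdfffffcefdeadcbfdeacbfecc')
  3 → (18, 'bfdeacbfecc')
  4 → (2, 'bfdfffffcefdeadcbfdeacbfecc')
  5 → (24, 'bfecc')
  6 → (28, 'c')
  7 → (0, 'cbbfdfffffcefdeadcbfdeacbfecc')
  8 → (17, 'cbfdeacbfecc')
  9 → (23, 'cbfecc')
  10 → (27, 'cc')
  11 → (10, 'cefdeadcbfdeacbfecc')
  12 → (16, 'dcbfdeacbfecc')
  13 → (20, 'deacbfecc')
  14 → (13, 'deadcbfdeacbfecc')
  15 → (4, 'dfffffcefdeadcbfdeacbfecc')
  16 → (21, 'eacbfecc')
  17 → (14, 'eadcbfdeacbfecc')
  18 → (26, 'ecc')
  19 → (11, 'efdeadcbfdeacbfecc')
  20 → (9, 'fcefdeadcbfdeacbfecc')
  21 → (19, 'fdeacbfecc')
  22 → (12, 'fdeadcbfdeacbfecc')
  23 → (3, 'fdfffffcefdeadcbfdeacbfecc')
  24 → (25, 'fecc')
  25 → (8, 'ffcefdeadcbfdeacbfecc')
  26 → (7, 'fffcefdeadcbfdeacbfecc')
  27 → (6, 'ffffcefdeadcbfdeacbfecc')
  28 → (5, 'fffffcefdeadcbfdeacbfecc')

[22, 15, 1, 18, 2, 24, 28, 0, 17, 23, 27, 10, 16, 20, 13, 4, 21, 14, 26, 11, 9, 19, 12, 3, 25, 8, 7, 6, 5]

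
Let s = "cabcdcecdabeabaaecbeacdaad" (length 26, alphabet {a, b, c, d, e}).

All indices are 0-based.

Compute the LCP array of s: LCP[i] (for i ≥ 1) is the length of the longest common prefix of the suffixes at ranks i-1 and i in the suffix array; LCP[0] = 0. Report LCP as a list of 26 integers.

[0, 2, 1, 2, 2, 1, 1, 1, 0, 1, 1, 3, 0, 1, 1, 3, 2, 1, 0, 1, 2, 1, 0, 2, 1, 2]

sorted suffixes:
  #0 SA[0]=23  'aad'
  #1 SA[1]=14  'aaecbeacdaad'
  #2 SA[2]=12  'abaaecbeacdaad'
  #3 SA[3]=1  'abcdcecdabeabaaecbeacdaad'
  #4 SA[4]=9  'abeabaaecbeacdaad'
  #5 SA[5]=20  'acdaad'
  #6 SA[6]=24  'ad'
  #7 SA[7]=15  'aecbeacdaad'
  #8 SA[8]=13  'baaecbeacdaad'
  #9 SA[9]=2  'bcdcecdabeabaaecbeacdaad'
  #10 SA[10]=10  'beabaaecbeacdaad'
  #11 SA[11]=18  'beacdaad'
  #12 SA[12]=0  'cabcdcecdabeabaaecbeacdaad'
  #13 SA[13]=17  'cbeacdaad'
  #14 SA[14]=21  'cdaad'
  #15 SA[15]=7  'cdabeabaaecbeacdaad'
  #16 SA[16]=3  'cdcecdabeabaaecbeacdaad'
  #17 SA[17]=5  'cecdabeabaaecbeacdaad'
  #18 SA[18]=25  'd'
  #19 SA[19]=22  'daad'
  #20 SA[20]=8  'dabeabaaecbeacdaad'
  #21 SA[21]=4  'dcecdabeabaaecbeacdaad'
  #22 SA[22]=11  'eabaaecbeacdaad'
  #23 SA[23]=19  'eacdaad'
  #24 SA[24]=16  'ecbeacdaad'
  #25 SA[25]=6  'ecdabeabaaecbeacdaad'

SA = [23, 14, 12, 1, 9, 20, 24, 15, 13, 2, 10, 18, 0, 17, 21, 7, 3, 5, 25, 22, 8, 4, 11, 19, 16, 6]
[i] adj suffixes → lcp
  [1] 23/14 → 2 ('aa')
  [2] 14/12 → 1 ('a')
  [3] 12/1 → 2 ('ab')
  [4] 1/9 → 2 ('ab')
  [5] 9/20 → 1 ('a')
  [6] 20/24 → 1 ('a')
  [7] 24/15 → 1 ('a')
  [8] 15/13 → 0 ('')
  [9] 13/2 → 1 ('b')
  [10] 2/10 → 1 ('b')
  [11] 10/18 → 3 ('bea')
  [12] 18/0 → 0 ('')
  [13] 0/17 → 1 ('c')
  [14] 17/21 → 1 ('c')
  [15] 21/7 → 3 ('cda')
  [16] 7/3 → 2 ('cd')
  [17] 3/5 → 1 ('c')
  [18] 5/25 → 0 ('')
  [19] 25/22 → 1 ('d')
  [20] 22/8 → 2 ('da')
  [21] 8/4 → 1 ('d')
  [22] 4/11 → 0 ('')
  [23] 11/19 → 2 ('ea')
  [24] 19/16 → 1 ('e')
  [25] 16/6 → 2 ('ec')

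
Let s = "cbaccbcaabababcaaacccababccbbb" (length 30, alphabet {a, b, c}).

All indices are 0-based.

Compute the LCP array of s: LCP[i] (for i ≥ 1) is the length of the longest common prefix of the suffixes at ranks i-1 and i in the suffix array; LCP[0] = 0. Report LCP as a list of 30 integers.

[0, 2, 2, 1, 4, 5, 2, 3, 1, 3, 0, 1, 3, 4, 2, 1, 2, 1, 4, 2, 0, 3, 2, 1, 2, 2, 1, 2, 3, 2]

sorted suffixes:
  #0 SA[0]=15  'aaacccababccbbb'
  #1 SA[1]=7  'aabababcaaacccababccbbb'
  #2 SA[2]=16  'aacccababccbbb'
  #3 SA[3]=8  'abababcaaacccababccbbb'
  #4 SA[4]=10  'ababcaaacccababccbbb'
  #5 SA[5]=21  'ababccbbb'
  #6 SA[6]=12  'abcaaacccababccbbb'
  #7 SA[7]=23  'abccbbb'
  #8 SA[8]=2  'accbcaabababcaaacccababccbbb'
  #9 SA[9]=17  'acccababccbbb'
  #10 SA[10]=29  'b'
  #11 SA[11]=9  'bababcaaacccababccbbb'
  #12 SA[12]=11  'babcaaacccababccbbb'
  #13 SA[13]=22  'babccbbb'
  #14 SA[14]=1  'baccbcaabababcaaacccababccbbb'
  #15 SA[15]=28  'bb'
  #16 SA[16]=27  'bbb'
  #17 SA[17]=13  'bcaaacccababccbbb'
  #18 SA[18]=5  'bcaabababcaaacccababccbbb'
  #19 SA[19]=24  'bccbbb'
  #20 SA[20]=14  'caaacccababccbbb'
  #21 SA[21]=6  'caabababcaaacccababccbbb'
  #22 SA[22]=20  'cababccbbb'
  #23 SA[23]=0  'cbaccbcaabababcaaacccababccbbb'
  #24 SA[24]=26  'cbbb'
  #25 SA[25]=4  'cbcaabababcaaacccababccbbb'
  #26 SA[26]=19  'ccababccbbb'
  #27 SA[27]=25  'ccbbb'
  #28 SA[28]=3  'ccbcaabababcaaacccababccbbb'
  #29 SA[29]=18  'cccababccbbb'

SA = [15, 7, 16, 8, 10, 21, 12, 23, 2, 17, 29, 9, 11, 22, 1, 28, 27, 13, 5, 24, 14, 6, 20, 0, 26, 4, 19, 25, 3, 18]
rank  pair      lcp
   1  s[15:],s[7:]  2  'aa'
   2  s[7:],s[16:]  2  'aa'
   3  s[16:],s[8:]  1  'a'
   4  s[8:],s[10:]  4  'abab'
   5  s[10:],s[21:]  5  'ababc'
   6  s[21:],s[12:]  2  'ab'
   7  s[12:],s[23:]  3  'abc'
   8  s[23:],s[2:]  1  'a'
   9  s[2:],s[17:]  3  'acc'
  10  s[17:],s[29:]  0  ''
  11  s[29:],s[9:]  1  'b'
  12  s[9:],s[11:]  3  'bab'
  13  s[11:],s[22:]  4  'babc'
  14  s[22:],s[1:]  2  'ba'
  15  s[1:],s[28:]  1  'b'
  16  s[28:],s[27:]  2  'bb'
  17  s[27:],s[13:]  1  'b'
  18  s[13:],s[5:]  4  'bcaa'
  19  s[5:],s[24:]  2  'bc'
  20  s[24:],s[14:]  0  ''
  21  s[14:],s[6:]  3  'caa'
  22  s[6:],s[20:]  2  'ca'
  23  s[20:],s[0:]  1  'c'
  24  s[0:],s[26:]  2  'cb'
  25  s[26:],s[4:]  2  'cb'
  26  s[4:],s[19:]  1  'c'
  27  s[19:],s[25:]  2  'cc'
  28  s[25:],s[3:]  3  'ccb'
  29  s[3:],s[18:]  2  'cc'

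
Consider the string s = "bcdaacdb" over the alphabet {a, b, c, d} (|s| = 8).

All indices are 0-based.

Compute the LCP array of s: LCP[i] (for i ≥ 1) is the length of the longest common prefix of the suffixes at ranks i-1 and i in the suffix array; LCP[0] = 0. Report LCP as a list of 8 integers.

sorted suffixes:
  #0 SA[0]=3  'aacdb'
  #1 SA[1]=4  'acdb'
  #2 SA[2]=7  'b'
  #3 SA[3]=0  'bcdaacdb'
  #4 SA[4]=1  'cdaacdb'
  #5 SA[5]=5  'cdb'
  #6 SA[6]=2  'daacdb'
  #7 SA[7]=6  'db'

SA = [3, 4, 7, 0, 1, 5, 2, 6]
i: (SA[i-1],SA[i]) lcp shared
  1: (3,4) 1 'a'
  2: (4,7) 0 ''
  3: (7,0) 1 'b'
  4: (0,1) 0 ''
  5: (1,5) 2 'cd'
  6: (5,2) 0 ''
  7: (2,6) 1 'd'

[0, 1, 0, 1, 0, 2, 0, 1]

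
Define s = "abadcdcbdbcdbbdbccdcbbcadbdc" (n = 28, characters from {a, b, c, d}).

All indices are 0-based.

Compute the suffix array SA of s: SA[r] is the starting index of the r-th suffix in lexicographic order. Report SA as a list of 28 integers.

[0, 23, 2, 1, 20, 12, 21, 15, 9, 13, 7, 25, 27, 22, 19, 6, 16, 10, 17, 4, 11, 14, 8, 24, 26, 18, 5, 3]

sorted suffixes:
  #0 SA[0]=0  'abadcdcbdbcdbbdbccdcbbcadbdc'
  #1 SA[1]=23  'adbdc'
  #2 SA[2]=2  'adcdcbdbcdbbdbccdcbbcadbdc'
  #3 SA[3]=1  'badcdcbdbcdbbdbccdcbbcadbdc'
  #4 SA[4]=20  'bbcadbdc'
  #5 SA[5]=12  'bbdbccdcbbcadbdc'
  #6 SA[6]=21  'bcadbdc'
  #7 SA[7]=15  'bccdcbbcadbdc'
  #8 SA[8]=9  'bcdbbdbccdcbbcadbdc'
  #9 SA[9]=13  'bdbccdcbbcadbdc'
  #10 SA[10]=7  'bdbcdbbdbccdcbbcadbdc'
  #11 SA[11]=25  'bdc'
  #12 SA[12]=27  'c'
  #13 SA[13]=22  'cadbdc'
  #14 SA[14]=19  'cbbcadbdc'
  #15 SA[15]=6  'cbdbcdbbdbccdcbbcadbdc'
  #16 SA[16]=16  'ccdcbbcadbdc'
  #17 SA[17]=10  'cdbbdbccdcbbcadbdc'
  #18 SA[18]=17  'cdcbbcadbdc'
  #19 SA[19]=4  'cdcbdbcdbbdbccdcbbcadbdc'
  #20 SA[20]=11  'dbbdbccdcbbcadbdc'
  #21 SA[21]=14  'dbccdcbbcadbdc'
  #22 SA[22]=8  'dbcdbbdbccdcbbcadbdc'
  #23 SA[23]=24  'dbdc'
  #24 SA[24]=26  'dc'
  #25 SA[25]=18  'dcbbcadbdc'
  #26 SA[26]=5  'dcbdbcdbbdbccdcbbcadbdc'
  #27 SA[27]=3  'dcdcbdbcdbbdbccdcbbcadbdc'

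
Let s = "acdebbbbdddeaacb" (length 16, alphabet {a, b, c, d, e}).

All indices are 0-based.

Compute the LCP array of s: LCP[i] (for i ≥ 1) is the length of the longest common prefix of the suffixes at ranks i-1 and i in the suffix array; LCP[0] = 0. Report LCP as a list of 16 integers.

rank→(start, suffix):
  0 → (12, 'aacb')
  1 → (13, 'acb')
  2 → (0, 'acdebbbbdddeaacb')
  3 → (15, 'b')
  4 → (4, 'bbbbdddeaacb')
  5 → (5, 'bbbdddeaacb')
  6 → (6, 'bbdddeaacb')
  7 → (7, 'bdddeaacb')
  8 → (14, 'cb')
  9 → (1, 'cdebbbbdddeaacb')
  10 → (8, 'dddeaacb')
  11 → (9, 'ddeaacb')
  12 → (10, 'deaacb')
  13 → (2, 'debbbbdddeaacb')
  14 → (11, 'eaacb')
  15 → (3, 'ebbbbdddeaacb')

SA = [12, 13, 0, 15, 4, 5, 6, 7, 14, 1, 8, 9, 10, 2, 11, 3]
rank  pair      lcp
   1  s[12:],s[13:]  1  'a'
   2  s[13:],s[0:]  2  'ac'
   3  s[0:],s[15:]  0  ''
   4  s[15:],s[4:]  1  'b'
   5  s[4:],s[5:]  3  'bbb'
   6  s[5:],s[6:]  2  'bb'
   7  s[6:],s[7:]  1  'b'
   8  s[7:],s[14:]  0  ''
   9  s[14:],s[1:]  1  'c'
  10  s[1:],s[8:]  0  ''
  11  s[8:],s[9:]  2  'dd'
  12  s[9:],s[10:]  1  'd'
  13  s[10:],s[2:]  2  'de'
  14  s[2:],s[11:]  0  ''
  15  s[11:],s[3:]  1  'e'

[0, 1, 2, 0, 1, 3, 2, 1, 0, 1, 0, 2, 1, 2, 0, 1]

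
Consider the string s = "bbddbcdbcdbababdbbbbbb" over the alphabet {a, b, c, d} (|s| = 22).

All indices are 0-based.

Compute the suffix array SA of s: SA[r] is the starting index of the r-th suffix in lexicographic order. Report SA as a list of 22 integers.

rank→(start, suffix):
  0 → (11, 'ababdbbbbbb')
  1 → (13, 'abdbbbbbb')
  2 → (21, 'b')
  3 → (10, 'bababdbbbbbb')
  4 → (12, 'babdbbbbbb')
  5 → (20, 'bb')
  6 → (19, 'bbb')
  7 → (18, 'bbbb')
  8 → (17, 'bbbbb')
  9 → (16, 'bbbbbb')
  10 → (0, 'bbddbcdbcdbababdbbbbbb')
  11 → (7, 'bcdbababdbbbbbb')
  12 → (4, 'bcdbcdbababdbbbbbb')
  13 → (14, 'bdbbbbbb')
  14 → (1, 'bddbcdbcdbababdbbbbbb')
  15 → (8, 'cdbababdbbbbbb')
  16 → (5, 'cdbcdbababdbbbbbb')
  17 → (9, 'dbababdbbbbbb')
  18 → (15, 'dbbbbbb')
  19 → (6, 'dbcdbababdbbbbbb')
  20 → (3, 'dbcdbcdbababdbbbbbb')
  21 → (2, 'ddbcdbcdbababdbbbbbb')

[11, 13, 21, 10, 12, 20, 19, 18, 17, 16, 0, 7, 4, 14, 1, 8, 5, 9, 15, 6, 3, 2]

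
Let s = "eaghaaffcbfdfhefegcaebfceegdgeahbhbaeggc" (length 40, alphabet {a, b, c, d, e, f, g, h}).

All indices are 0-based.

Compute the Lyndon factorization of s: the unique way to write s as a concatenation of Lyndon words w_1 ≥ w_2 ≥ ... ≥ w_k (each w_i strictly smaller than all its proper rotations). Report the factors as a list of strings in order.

["e", "agh", "aaffcbfdfhefegcaebfceegdgeahbhbaeggc"]

emit factor 1: 'e' (i=0, period=1)
emit factor 2: 'agh' (i=1, period=3)
emit factor 3: 'aaffcbfdfhefegcaebfceegdgeahbhbaeggc' (i=4, period=36)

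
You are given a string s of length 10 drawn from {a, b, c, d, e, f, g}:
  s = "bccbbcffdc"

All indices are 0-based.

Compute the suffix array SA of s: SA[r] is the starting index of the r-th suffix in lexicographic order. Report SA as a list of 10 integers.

[3, 0, 4, 9, 2, 1, 5, 8, 7, 6]

rank→(start, suffix):
  0 → (3, 'bbcffdc')
  1 → (0, 'bccbbcffdc')
  2 → (4, 'bcffdc')
  3 → (9, 'c')
  4 → (2, 'cbbcffdc')
  5 → (1, 'ccbbcffdc')
  6 → (5, 'cffdc')
  7 → (8, 'dc')
  8 → (7, 'fdc')
  9 → (6, 'ffdc')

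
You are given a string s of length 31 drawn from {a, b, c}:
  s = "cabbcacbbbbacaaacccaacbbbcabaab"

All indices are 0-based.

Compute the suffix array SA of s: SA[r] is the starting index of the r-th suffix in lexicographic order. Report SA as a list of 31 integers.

[13, 28, 19, 14, 29, 26, 1, 11, 5, 20, 15, 30, 27, 10, 9, 8, 7, 22, 23, 2, 24, 3, 12, 18, 25, 0, 4, 6, 21, 17, 16]

rank | idx | suffix
   0 |  13 | aaacccaacbbbcabaab
   1 |  28 | aab
   2 |  19 | aacbbbcabaab
   3 |  14 | aacccaacbbbcabaab
   4 |  29 | ab
   5 |  26 | abaab
   6 |   1 | abbcacbbbbacaaacccaacbbbcabaab
   7 |  11 | acaaacccaacbbbcabaab
   8 |   5 | acbbbbacaaacccaacbbbcabaab
   9 |  20 | acbbbcabaab
  10 |  15 | acccaacbbbcabaab
  11 |  30 | b
  12 |  27 | baab
  13 |  10 | bacaaacccaacbbbcabaab
  14 |   9 | bbacaaacccaacbbbcabaab
  15 |   8 | bbbacaaacccaacbbbcabaab
  16 |   7 | bbbbacaaacccaacbbbcabaab
  17 |  22 | bbbcabaab
  18 |  23 | bbcabaab
  19 |   2 | bbcacbbbbacaaacccaacbbbcabaab
  20 |  24 | bcabaab
  21 |   3 | bcacbbbbacaaacccaacbbbcabaab
  22 |  12 | caaacccaacbbbcabaab
  23 |  18 | caacbbbcabaab
  24 |  25 | cabaab
  25 |   0 | cabbcacbbbbacaaacccaacbbbcabaab
  26 |   4 | cacbbbbacaaacccaacbbbcabaab
  27 |   6 | cbbbbacaaacccaacbbbcabaab
  28 |  21 | cbbbcabaab
  29 |  17 | ccaacbbbcabaab
  30 |  16 | cccaacbbbcabaab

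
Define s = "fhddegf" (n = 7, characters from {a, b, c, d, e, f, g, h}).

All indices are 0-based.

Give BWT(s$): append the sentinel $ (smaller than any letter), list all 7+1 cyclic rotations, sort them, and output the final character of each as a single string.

fhddg$ef

rank  rotation  last
    0  $fhddegf  f
    1  ddegf$fh  h
    2  degf$fhd  d
    3  egf$fhdd  d
    4  f$fhddeg  g
    5  fhddegf$  $
    6  gf$fhdde  e
    7  hddegf$f  f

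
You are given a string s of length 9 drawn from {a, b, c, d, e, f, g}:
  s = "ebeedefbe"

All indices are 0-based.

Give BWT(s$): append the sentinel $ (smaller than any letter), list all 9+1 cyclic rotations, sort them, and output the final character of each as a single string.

rank  rotation    last
    0  $ebeedefbe  e
    1  be$ebeedef  f
    2  beedefbe$e  e
    3  defbe$ebee  e
    4  e$ebeedefb  b
    5  ebeedefbe$  $
    6  edefbe$ebe  e
    7  eedefbe$eb  b
    8  efbe$ebeed  d
    9  fbe$ebeede  e

efeeb$ebde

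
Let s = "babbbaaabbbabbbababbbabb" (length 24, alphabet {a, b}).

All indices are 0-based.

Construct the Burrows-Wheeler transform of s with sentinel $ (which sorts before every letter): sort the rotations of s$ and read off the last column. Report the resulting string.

bbabbbbbabbbb$baabbbbaaaa

rank  rotation                   last
    0  $babbbaaabbbabbbababbbabb  b
    1  aaabbbabbbababbbabb$babbb  b
    2  aabbbabbbababbbabb$babbba  a
    3  ababbbabb$babbbaaabbbabbb  b
    4  abb$babbbaaabbbabbbababbb  b
    5  abbbaaabbbabbbababbbabb$b  b
    6  abbbababbbabb$babbbaaabbb  b
    7  abbbabb$babbbaaabbbabbbab  b
    8  abbbabbbababbbabb$babbbaa  a
    9  b$babbbaaabbbabbbababbbab  b
   10  baaabbbabbbababbbabb$babb  b
   11  bababbbabb$babbbaaabbbabb  b
   12  babb$babbbaaabbbabbbababb  b
   13  babbbaaabbbabbbababbbabb$  $
   14  babbbababbbabb$babbbaaabb  b
   15  babbbabb$babbbaaabbbabbba  a
   16  bb$babbbaaabbbabbbababbba  a
   17  bbaaabbbabbbababbbabb$bab  b
   18  bbababbbabb$babbbaaabbbab  b
   19  bbabb$babbbaaabbbabbbabab  b
   20  bbabbbababbbabb$babbbaaab  b
   21  bbbaaabbbabbbababbbabb$ba  a
   22  bbbababbbabb$babbbaaabbba  a
   23  bbbabb$babbbaaabbbabbbaba  a
   24  bbbabbbababbbabb$babbbaaa  a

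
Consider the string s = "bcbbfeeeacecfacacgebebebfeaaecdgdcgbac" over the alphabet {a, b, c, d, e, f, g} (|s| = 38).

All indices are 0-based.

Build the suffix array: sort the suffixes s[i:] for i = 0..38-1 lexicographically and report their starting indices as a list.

[26, 36, 13, 8, 15, 27, 35, 2, 0, 19, 21, 23, 3, 37, 14, 1, 29, 9, 11, 33, 16, 32, 30, 25, 7, 18, 20, 22, 28, 10, 6, 5, 12, 24, 4, 34, 31, 17]

sorted suffixes:
  #0 SA[0]=26  'aaecdgdcgbac'
  #1 SA[1]=36  'ac'
  #2 SA[2]=13  'acacgebebebfeaaecdgdcgbac'
  #3 SA[3]=8  'acecfacacgebebebfeaaecdgdcgbac'
  #4 SA[4]=15  'acgebebebfeaaecdgdcgbac'
  #5 SA[5]=27  'aecdgdcgbac'
  #6 SA[6]=35  'bac'
  #7 SA[7]=2  'bbfeeeacecfacacgebebebfeaaecdgdcgbac'
  #8 SA[8]=0  'bcbbfeeeacecfacacgebebebfeaaecdgdcgbac'
  #9 SA[9]=19  'bebebfeaaecdgdcgbac'
  #10 SA[10]=21  'bebfeaaecdgdcgbac'
  #11 SA[11]=23  'bfeaaecdgdcgbac'
  #12 SA[12]=3  'bfeeeacecfacacgebebebfeaaecdgdcgbac'
  #13 SA[13]=37  'c'
  #14 SA[14]=14  'cacgebebebfeaaecdgdcgbac'
  #15 SA[15]=1  'cbbfeeeacecfacacgebebebfeaaecdgdcgbac'
  #16 SA[16]=29  'cdgdcgbac'
  #17 SA[17]=9  'cecfacacgebebebfeaaecdgdcgbac'
  #18 SA[18]=11  'cfacacgebebebfeaaecdgdcgbac'
  #19 SA[19]=33  'cgbac'
  #20 SA[20]=16  'cgebebebfeaaecdgdcgbac'
  #21 SA[21]=32  'dcgbac'
  #22 SA[22]=30  'dgdcgbac'
  #23 SA[23]=25  'eaaecdgdcgbac'
  #24 SA[24]=7  'eacecfacacgebebebfeaaecdgdcgbac'
  #25 SA[25]=18  'ebebebfeaaecdgdcgbac'
  #26 SA[26]=20  'ebebfeaaecdgdcgbac'
  #27 SA[27]=22  'ebfeaaecdgdcgbac'
  #28 SA[28]=28  'ecdgdcgbac'
  #29 SA[29]=10  'ecfacacgebebebfeaaecdgdcgbac'
  #30 SA[30]=6  'eeacecfacacgebebebfeaaecdgdcgbac'
  #31 SA[31]=5  'eeeacecfacacgebebebfeaaecdgdcgbac'
  #32 SA[32]=12  'facacgebebebfeaaecdgdcgbac'
  #33 SA[33]=24  'feaaecdgdcgbac'
  #34 SA[34]=4  'feeeacecfacacgebebebfeaaecdgdcgbac'
  #35 SA[35]=34  'gbac'
  #36 SA[36]=31  'gdcgbac'
  #37 SA[37]=17  'gebebebfeaaecdgdcgbac'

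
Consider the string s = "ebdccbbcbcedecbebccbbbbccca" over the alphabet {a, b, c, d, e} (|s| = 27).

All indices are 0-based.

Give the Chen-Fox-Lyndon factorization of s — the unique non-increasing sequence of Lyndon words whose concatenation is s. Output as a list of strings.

emit factor 1: 'e' (i=0, period=1)
emit factor 2: 'bdcc' (i=1, period=4)
emit factor 3: 'bbcbcedecbebcc' (i=5, period=14)
emit factor 4: 'bbbbccc' (i=19, period=7)
emit factor 5: 'a' (i=26, period=1)

["e", "bdcc", "bbcbcedecbebcc", "bbbbccc", "a"]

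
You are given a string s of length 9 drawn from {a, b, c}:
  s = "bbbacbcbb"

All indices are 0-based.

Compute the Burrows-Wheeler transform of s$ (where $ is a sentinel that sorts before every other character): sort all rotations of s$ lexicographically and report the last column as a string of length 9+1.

bbbbcb$cba

rank  rotation    last
    0  $bbbacbcbb  b
    1  acbcbb$bbb  b
    2  b$bbbacbcb  b
    3  bacbcbb$bb  b
    4  bb$bbbacbc  c
    5  bbacbcbb$b  b
    6  bbbacbcbb$  $
    7  bcbb$bbbac  c
    8  cbb$bbbacb  b
    9  cbcbb$bbba  a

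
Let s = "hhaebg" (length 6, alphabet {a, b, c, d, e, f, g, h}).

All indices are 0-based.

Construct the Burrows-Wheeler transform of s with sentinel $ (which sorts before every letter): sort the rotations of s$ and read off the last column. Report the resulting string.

rank  rotation last
    0  $hhaebg  g
    1  aebg$hh  h
    2  bg$hhae  e
    3  ebg$hha  a
    4  g$hhaeb  b
    5  haebg$h  h
    6  hhaebg$  $

gheabh$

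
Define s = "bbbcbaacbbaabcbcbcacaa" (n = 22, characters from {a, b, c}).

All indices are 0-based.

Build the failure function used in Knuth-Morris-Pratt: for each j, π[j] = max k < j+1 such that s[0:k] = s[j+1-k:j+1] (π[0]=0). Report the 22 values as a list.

[0, 1, 2, 0, 1, 0, 0, 0, 1, 2, 0, 0, 1, 0, 1, 0, 1, 0, 0, 0, 0, 0]

π[0] = 0
j=1 s[j]='b': π[1]=1 (border 'b')
j=2 s[j]='b': π[2]=2 (border 'bb')
j=3 s[j]='c': k: 2→1→0; π[3]=0 (border '')
j=4 s[j]='b': π[4]=1 (border 'b')
j=5 s[j]='a': k: 1→0; π[5]=0 (border '')
j=6 s[j]='a': π[6]=0 (border '')
j=7 s[j]='c': π[7]=0 (border '')
j=8 s[j]='b': π[8]=1 (border 'b')
j=9 s[j]='b': π[9]=2 (border 'bb')
j=10 s[j]='a': k: 2→1→0; π[10]=0 (border '')
j=11 s[j]='a': π[11]=0 (border '')
j=12 s[j]='b': π[12]=1 (border 'b')
j=13 s[j]='c': k: 1→0; π[13]=0 (border '')
j=14 s[j]='b': π[14]=1 (border 'b')
j=15 s[j]='c': k: 1→0; π[15]=0 (border '')
j=16 s[j]='b': π[16]=1 (border 'b')
j=17 s[j]='c': k: 1→0; π[17]=0 (border '')
j=18 s[j]='a': π[18]=0 (border '')
j=19 s[j]='c': π[19]=0 (border '')
j=20 s[j]='a': π[20]=0 (border '')
j=21 s[j]='a': π[21]=0 (border '')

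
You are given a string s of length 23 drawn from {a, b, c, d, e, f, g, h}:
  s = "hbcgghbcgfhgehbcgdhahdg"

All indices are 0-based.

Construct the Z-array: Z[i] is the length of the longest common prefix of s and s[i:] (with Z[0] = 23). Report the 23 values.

Z[0]=23
i=1: outside box; Z[1]=0
i=2: outside box; Z[2]=0
i=3: outside box; Z[3]=0
i=4: outside box; Z[4]=0
i=5: outside box; Z[5]=4 grow→box=[5,9)
i=6: min(r-i=3, Z[1]=0)=0; Z[6]=0
i=7: min(r-i=2, Z[2]=0)=0; Z[7]=0
i=8: min(r-i=1, Z[3]=0)=0; Z[8]=0
i=9: outside box; Z[9]=0
i=10: outside box; Z[10]=1 grow→box=[10,11)
i=11: outside box; Z[11]=0
i=12: outside box; Z[12]=0
i=13: outside box; Z[13]=4 grow→box=[13,17)
i=14: min(r-i=3, Z[1]=0)=0; Z[14]=0
i=15: min(r-i=2, Z[2]=0)=0; Z[15]=0
i=16: min(r-i=1, Z[3]=0)=0; Z[16]=0
i=17: outside box; Z[17]=0
i=18: outside box; Z[18]=1 grow→box=[18,19)
i=19: outside box; Z[19]=0
i=20: outside box; Z[20]=1 grow→box=[20,21)
i=21: outside box; Z[21]=0
i=22: outside box; Z[22]=0

[23, 0, 0, 0, 0, 4, 0, 0, 0, 0, 1, 0, 0, 4, 0, 0, 0, 0, 1, 0, 1, 0, 0]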